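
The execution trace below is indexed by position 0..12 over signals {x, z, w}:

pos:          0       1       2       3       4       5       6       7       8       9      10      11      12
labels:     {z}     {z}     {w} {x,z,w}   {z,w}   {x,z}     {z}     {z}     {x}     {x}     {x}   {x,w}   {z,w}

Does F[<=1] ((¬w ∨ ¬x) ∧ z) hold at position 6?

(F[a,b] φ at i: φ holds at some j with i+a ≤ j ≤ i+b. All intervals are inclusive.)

Check ((¬w ∨ ¬x) ∧ z) at each j in [6,7]:
  j=6: true
  j=7: true
Found at j=6 → formula holds.

Yes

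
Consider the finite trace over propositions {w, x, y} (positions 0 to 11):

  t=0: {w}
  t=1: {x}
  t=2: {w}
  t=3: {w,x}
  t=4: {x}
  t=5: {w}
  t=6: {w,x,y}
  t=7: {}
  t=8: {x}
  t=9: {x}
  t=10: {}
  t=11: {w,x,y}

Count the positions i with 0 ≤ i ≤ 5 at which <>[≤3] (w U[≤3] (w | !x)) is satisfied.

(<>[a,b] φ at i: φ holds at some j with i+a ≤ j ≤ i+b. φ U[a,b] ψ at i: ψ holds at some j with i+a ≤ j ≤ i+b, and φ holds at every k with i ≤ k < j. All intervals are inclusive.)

6

Evaluate at each i in [0,5]:
  i=0: ✓ (witness j=0)
  i=1: ✓ (witness j=2)
  i=2: ✓ (witness j=2)
  i=3: ✓ (witness j=3)
  i=4: ✓ (witness j=5)
  i=5: ✓ (witness j=5)
Positions where it holds: {0, 1, 2, 3, 4, 5} → 6.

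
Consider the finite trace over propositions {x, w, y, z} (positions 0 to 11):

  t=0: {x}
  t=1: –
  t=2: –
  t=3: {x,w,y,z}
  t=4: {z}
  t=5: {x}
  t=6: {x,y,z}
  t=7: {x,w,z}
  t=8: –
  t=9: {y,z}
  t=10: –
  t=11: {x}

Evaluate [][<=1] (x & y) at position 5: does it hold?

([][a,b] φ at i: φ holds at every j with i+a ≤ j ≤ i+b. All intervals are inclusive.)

Check (x & y) at every j in [5,6]:
  j=5: false
  j=6: true
Fails at j=5 → formula fails.

No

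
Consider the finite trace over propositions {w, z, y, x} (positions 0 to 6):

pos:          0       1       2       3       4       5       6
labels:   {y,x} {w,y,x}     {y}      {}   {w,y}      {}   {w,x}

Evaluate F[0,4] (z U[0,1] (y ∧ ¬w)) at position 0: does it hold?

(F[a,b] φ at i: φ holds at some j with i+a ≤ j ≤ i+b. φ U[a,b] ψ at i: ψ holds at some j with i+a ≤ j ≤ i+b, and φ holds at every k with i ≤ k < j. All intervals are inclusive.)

Check (z U[0,1] (y ∧ ¬w)) at each j in [0,4]:
  j=0: holds
  j=1: fails
  j=2: holds
  j=3: fails
  j=4: fails
Found at j=0 → formula holds.

Yes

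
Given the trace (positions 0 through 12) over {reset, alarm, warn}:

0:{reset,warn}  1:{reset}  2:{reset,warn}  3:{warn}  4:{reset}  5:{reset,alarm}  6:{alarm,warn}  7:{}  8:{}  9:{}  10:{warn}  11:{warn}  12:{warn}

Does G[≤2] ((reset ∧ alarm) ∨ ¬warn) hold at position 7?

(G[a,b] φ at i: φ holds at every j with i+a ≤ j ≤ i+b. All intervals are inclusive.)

Check ((reset ∧ alarm) ∨ ¬warn) at every j in [7,9]:
  j=7: true
  j=8: true
  j=9: true
All positions satisfy it → formula holds.

Yes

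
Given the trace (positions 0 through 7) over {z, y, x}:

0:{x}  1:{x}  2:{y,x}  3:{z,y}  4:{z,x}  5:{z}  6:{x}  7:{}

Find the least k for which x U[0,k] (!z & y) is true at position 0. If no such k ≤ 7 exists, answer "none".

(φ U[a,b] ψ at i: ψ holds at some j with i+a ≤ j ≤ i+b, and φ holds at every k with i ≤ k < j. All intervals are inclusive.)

Need earliest j ≥ 0 with (!z & y), and x at every k in [0,j-1].
  j=0: rhs fails.
  j=1: rhs fails.
  j=2: rhs holds; lhs holds on [0,1]. k = 2.

2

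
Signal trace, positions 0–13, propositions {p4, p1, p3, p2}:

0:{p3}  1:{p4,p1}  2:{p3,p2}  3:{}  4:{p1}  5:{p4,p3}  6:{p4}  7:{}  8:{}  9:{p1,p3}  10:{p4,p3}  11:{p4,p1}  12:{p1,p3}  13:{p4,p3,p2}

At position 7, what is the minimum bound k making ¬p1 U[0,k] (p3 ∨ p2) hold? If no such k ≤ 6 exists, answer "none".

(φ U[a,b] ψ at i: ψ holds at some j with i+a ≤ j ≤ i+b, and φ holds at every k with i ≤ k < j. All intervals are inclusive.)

2

Need earliest j ≥ 7 with (p3 ∨ p2), and ¬p1 at every k in [7,j-1].
  j=7: rhs fails.
  j=8: rhs fails.
  j=9: rhs holds; lhs holds on [7,8]. k = 2.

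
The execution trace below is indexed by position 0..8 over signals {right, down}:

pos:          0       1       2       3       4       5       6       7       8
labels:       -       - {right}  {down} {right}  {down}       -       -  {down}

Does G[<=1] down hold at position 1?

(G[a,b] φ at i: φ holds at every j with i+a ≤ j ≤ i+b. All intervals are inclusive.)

Check down at every j in [1,2]:
  j=1: false
  j=2: false
Fails at j=1 → formula fails.

No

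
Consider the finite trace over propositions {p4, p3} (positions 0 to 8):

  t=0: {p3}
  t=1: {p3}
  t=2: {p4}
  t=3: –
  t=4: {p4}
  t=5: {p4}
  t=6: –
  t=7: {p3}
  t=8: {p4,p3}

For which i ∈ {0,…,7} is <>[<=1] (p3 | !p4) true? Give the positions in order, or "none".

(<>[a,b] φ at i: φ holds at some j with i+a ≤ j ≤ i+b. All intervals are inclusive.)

0, 1, 2, 3, 5, 6, 7

Evaluate at each i in [0,7]:
  i=0: ✓ (witness j=0)
  i=1: ✓ (witness j=1)
  i=2: ✓ (witness j=3)
  i=3: ✓ (witness j=3)
  i=4: ✗ (none in [4,5])
  i=5: ✓ (witness j=6)
  i=6: ✓ (witness j=6)
  i=7: ✓ (witness j=7)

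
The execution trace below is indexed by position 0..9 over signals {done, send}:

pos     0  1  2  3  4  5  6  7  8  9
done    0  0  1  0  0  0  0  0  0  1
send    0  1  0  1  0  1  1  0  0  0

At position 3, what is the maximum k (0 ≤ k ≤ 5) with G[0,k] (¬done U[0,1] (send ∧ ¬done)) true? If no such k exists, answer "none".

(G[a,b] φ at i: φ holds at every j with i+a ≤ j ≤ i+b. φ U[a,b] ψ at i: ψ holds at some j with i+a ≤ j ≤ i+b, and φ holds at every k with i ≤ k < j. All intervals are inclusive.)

(¬done U[0,1] (send ∧ ¬done)) must hold from j=3 onward; find where it first fails.
  j=3: holds
  j=4: holds
  j=5: holds
  j=6: holds
  j=7: fails
Holds on [3,6], so largest k = 3.

3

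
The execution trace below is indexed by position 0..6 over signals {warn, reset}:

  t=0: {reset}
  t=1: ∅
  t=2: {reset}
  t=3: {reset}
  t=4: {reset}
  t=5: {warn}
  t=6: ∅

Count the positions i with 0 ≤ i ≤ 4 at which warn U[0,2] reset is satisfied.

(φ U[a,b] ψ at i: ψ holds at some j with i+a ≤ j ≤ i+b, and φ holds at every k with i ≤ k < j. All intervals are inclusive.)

4

Evaluate at each i in [0,4]:
  i=0: ✓ (rhs at j=0)
  i=1: ✗ (lhs fails at k=1 before rhs at j=2)
  i=2: ✓ (rhs at j=2)
  i=3: ✓ (rhs at j=3)
  i=4: ✓ (rhs at j=4)
Positions where it holds: {0, 2, 3, 4} → 4.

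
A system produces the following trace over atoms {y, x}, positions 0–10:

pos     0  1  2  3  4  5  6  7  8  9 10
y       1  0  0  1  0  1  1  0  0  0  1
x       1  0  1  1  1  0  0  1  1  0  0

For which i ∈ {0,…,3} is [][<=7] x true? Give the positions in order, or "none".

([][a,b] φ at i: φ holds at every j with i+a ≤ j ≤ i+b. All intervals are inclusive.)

none

Evaluate at each i in [0,3]:
  i=0: ✗ (fails at j=1)
  i=1: ✗ (fails at j=1)
  i=2: ✗ (fails at j=5)
  i=3: ✗ (fails at j=5)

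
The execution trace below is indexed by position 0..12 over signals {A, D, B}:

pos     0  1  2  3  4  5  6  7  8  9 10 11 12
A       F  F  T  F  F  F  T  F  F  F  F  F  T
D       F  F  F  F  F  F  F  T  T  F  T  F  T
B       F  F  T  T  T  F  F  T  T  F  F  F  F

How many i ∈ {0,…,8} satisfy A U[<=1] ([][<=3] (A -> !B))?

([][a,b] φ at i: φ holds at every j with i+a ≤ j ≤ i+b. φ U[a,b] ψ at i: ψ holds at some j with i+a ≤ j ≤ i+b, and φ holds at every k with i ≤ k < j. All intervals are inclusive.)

7

Evaluate at each i in [0,8]:
  i=0: ✗ (no rhs in [0,1])
  i=1: ✗ (no rhs in [1,2])
  i=2: ✓ (rhs at j=3; lhs holds on [2,2])
  i=3: ✓ (rhs at j=3)
  i=4: ✓ (rhs at j=4)
  i=5: ✓ (rhs at j=5)
  i=6: ✓ (rhs at j=6)
  i=7: ✓ (rhs at j=7)
  i=8: ✓ (rhs at j=8)
Positions where it holds: {2, 3, 4, 5, 6, 7, 8} → 7.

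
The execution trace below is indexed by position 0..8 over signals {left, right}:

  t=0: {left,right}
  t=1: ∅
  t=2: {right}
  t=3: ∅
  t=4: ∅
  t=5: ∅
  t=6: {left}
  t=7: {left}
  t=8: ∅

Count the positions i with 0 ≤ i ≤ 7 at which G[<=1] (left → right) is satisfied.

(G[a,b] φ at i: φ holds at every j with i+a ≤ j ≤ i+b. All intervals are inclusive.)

Evaluate at each i in [0,7]:
  i=0: ✓ (all of [0,1])
  i=1: ✓ (all of [1,2])
  i=2: ✓ (all of [2,3])
  i=3: ✓ (all of [3,4])
  i=4: ✓ (all of [4,5])
  i=5: ✗ (fails at j=6)
  i=6: ✗ (fails at j=6)
  i=7: ✗ (fails at j=7)
Positions where it holds: {0, 1, 2, 3, 4} → 5.

5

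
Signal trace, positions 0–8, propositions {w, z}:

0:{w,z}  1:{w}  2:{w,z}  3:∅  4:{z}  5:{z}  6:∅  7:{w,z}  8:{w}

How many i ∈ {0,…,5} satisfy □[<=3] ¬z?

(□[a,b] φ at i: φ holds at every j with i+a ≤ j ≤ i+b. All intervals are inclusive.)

0

Evaluate at each i in [0,5]:
  i=0: ✗ (fails at j=0)
  i=1: ✗ (fails at j=2)
  i=2: ✗ (fails at j=2)
  i=3: ✗ (fails at j=4)
  i=4: ✗ (fails at j=4)
  i=5: ✗ (fails at j=5)
Positions where it holds: {} → 0.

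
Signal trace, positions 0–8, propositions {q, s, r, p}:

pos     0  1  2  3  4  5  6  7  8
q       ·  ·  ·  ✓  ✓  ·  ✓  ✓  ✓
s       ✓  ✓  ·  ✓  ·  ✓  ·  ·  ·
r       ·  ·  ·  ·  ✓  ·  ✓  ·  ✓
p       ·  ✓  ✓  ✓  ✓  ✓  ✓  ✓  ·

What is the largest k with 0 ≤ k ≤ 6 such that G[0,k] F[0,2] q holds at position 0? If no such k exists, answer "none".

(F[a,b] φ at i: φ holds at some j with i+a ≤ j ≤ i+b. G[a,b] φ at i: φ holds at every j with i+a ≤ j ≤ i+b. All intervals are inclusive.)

F[0,2] q must hold from j=0 onward; find where it first fails.
  j=0: fails → no k works.

none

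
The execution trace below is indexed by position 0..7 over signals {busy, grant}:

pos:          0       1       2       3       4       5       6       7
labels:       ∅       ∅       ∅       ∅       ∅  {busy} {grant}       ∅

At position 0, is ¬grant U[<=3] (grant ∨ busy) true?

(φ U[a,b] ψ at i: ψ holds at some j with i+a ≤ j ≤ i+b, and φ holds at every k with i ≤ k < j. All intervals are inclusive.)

Does not hold

Need some j in [0,3] with (grant ∨ busy), and ¬grant at every k in [0,j-1].
  j=0: (grant ∨ busy) false.
  j=1: (grant ∨ busy) false.
  j=2: (grant ∨ busy) false.
  j=3: (grant ∨ busy) false.
No j in the window works → until fails.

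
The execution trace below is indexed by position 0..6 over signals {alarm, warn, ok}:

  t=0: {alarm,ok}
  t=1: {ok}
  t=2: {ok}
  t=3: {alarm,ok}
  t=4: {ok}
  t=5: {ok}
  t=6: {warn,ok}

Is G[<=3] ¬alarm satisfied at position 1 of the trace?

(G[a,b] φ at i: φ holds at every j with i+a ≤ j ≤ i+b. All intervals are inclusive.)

False

Check ¬alarm at every j in [1,4]:
  j=1: true
  j=2: true
  j=3: false
  j=4: true
Fails at j=3 → formula fails.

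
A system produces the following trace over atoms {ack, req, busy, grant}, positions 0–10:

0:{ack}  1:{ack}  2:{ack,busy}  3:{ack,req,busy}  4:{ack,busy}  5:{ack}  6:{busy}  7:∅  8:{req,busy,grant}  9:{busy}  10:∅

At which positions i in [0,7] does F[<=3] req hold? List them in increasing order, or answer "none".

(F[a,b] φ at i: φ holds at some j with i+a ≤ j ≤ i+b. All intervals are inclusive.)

Evaluate at each i in [0,7]:
  i=0: ✓ (witness j=3)
  i=1: ✓ (witness j=3)
  i=2: ✓ (witness j=3)
  i=3: ✓ (witness j=3)
  i=4: ✗ (none in [4,7])
  i=5: ✓ (witness j=8)
  i=6: ✓ (witness j=8)
  i=7: ✓ (witness j=8)

0, 1, 2, 3, 5, 6, 7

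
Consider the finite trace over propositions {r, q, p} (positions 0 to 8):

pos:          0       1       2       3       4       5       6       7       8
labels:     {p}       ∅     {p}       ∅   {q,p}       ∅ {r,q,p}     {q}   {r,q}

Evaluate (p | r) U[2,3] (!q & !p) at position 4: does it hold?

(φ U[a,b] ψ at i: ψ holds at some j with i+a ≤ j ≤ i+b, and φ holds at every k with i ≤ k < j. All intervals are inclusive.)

Does not hold

Need some j in [6,7] with (!q & !p), and (p | r) at every k in [4,j-1].
  j=6: (!q & !p) false.
  j=7: (!q & !p) false.
No j in the window works → until fails.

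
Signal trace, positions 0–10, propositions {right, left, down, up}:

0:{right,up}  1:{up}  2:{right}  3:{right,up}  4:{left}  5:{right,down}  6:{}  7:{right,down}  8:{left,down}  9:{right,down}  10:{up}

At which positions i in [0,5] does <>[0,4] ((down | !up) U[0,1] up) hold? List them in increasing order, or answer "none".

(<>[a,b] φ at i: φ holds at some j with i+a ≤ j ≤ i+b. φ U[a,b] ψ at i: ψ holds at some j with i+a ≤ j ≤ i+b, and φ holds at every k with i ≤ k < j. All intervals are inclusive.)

Evaluate at each i in [0,5]:
  i=0: ✓ (witness j=0)
  i=1: ✓ (witness j=1)
  i=2: ✓ (witness j=2)
  i=3: ✓ (witness j=3)
  i=4: ✗ (none in [4,8])
  i=5: ✓ (witness j=9)

0, 1, 2, 3, 5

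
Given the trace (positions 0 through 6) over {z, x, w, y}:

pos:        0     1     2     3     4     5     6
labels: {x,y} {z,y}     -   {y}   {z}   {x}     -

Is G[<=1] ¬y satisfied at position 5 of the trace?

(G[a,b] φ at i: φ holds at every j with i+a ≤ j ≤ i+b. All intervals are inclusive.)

True

Check ¬y at every j in [5,6]:
  j=5: true
  j=6: true
All positions satisfy it → formula holds.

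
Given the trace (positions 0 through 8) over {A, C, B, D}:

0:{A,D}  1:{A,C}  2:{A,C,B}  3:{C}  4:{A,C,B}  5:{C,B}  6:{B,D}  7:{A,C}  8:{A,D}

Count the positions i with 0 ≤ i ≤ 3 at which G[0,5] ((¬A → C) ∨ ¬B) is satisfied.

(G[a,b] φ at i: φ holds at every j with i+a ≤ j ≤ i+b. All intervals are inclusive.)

Evaluate at each i in [0,3]:
  i=0: ✓ (all of [0,5])
  i=1: ✗ (fails at j=6)
  i=2: ✗ (fails at j=6)
  i=3: ✗ (fails at j=6)
Positions where it holds: {0} → 1.

1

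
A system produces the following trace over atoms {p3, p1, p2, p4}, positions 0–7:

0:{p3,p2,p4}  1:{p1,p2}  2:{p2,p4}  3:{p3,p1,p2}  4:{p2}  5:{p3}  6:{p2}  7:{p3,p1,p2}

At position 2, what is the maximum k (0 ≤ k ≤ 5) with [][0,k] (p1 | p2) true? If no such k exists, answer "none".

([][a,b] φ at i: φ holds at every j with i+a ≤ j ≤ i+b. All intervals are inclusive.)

(p1 | p2) must hold from j=2 onward; find where it first fails.
  j=2: holds
  j=3: holds
  j=4: holds
  j=5: fails
Holds on [2,4], so largest k = 2.

2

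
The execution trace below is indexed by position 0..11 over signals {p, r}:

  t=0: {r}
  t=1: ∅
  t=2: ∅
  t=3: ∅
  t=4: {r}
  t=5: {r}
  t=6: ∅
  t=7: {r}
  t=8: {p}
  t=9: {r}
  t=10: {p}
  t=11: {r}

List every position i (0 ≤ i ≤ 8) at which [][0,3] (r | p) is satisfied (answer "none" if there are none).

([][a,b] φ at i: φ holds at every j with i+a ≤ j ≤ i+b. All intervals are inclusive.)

7, 8

Evaluate at each i in [0,8]:
  i=0: ✗ (fails at j=1)
  i=1: ✗ (fails at j=1)
  i=2: ✗ (fails at j=2)
  i=3: ✗ (fails at j=3)
  i=4: ✗ (fails at j=6)
  i=5: ✗ (fails at j=6)
  i=6: ✗ (fails at j=6)
  i=7: ✓ (all of [7,10])
  i=8: ✓ (all of [8,11])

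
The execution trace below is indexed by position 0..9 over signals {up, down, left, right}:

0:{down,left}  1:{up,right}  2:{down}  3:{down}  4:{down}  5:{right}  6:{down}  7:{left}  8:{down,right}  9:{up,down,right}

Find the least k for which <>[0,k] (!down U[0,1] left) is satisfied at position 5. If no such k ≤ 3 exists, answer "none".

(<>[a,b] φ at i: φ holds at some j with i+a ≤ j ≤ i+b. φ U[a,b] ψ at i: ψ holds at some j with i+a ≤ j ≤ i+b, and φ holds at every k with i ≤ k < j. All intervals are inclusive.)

2

Scan j = 5,6,… for (!down U[0,1] left):
  j=5: fails
  j=6: fails
  j=7: holds
First hit at j=7, so smallest k = 7-5 = 2.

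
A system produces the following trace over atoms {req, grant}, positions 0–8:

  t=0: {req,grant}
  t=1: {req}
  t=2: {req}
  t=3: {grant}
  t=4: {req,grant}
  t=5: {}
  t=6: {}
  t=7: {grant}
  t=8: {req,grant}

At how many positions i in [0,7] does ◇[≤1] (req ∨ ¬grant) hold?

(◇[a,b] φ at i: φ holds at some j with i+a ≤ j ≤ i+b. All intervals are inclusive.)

Evaluate at each i in [0,7]:
  i=0: ✓ (witness j=0)
  i=1: ✓ (witness j=1)
  i=2: ✓ (witness j=2)
  i=3: ✓ (witness j=4)
  i=4: ✓ (witness j=4)
  i=5: ✓ (witness j=5)
  i=6: ✓ (witness j=6)
  i=7: ✓ (witness j=8)
Positions where it holds: {0, 1, 2, 3, 4, 5, 6, 7} → 8.

8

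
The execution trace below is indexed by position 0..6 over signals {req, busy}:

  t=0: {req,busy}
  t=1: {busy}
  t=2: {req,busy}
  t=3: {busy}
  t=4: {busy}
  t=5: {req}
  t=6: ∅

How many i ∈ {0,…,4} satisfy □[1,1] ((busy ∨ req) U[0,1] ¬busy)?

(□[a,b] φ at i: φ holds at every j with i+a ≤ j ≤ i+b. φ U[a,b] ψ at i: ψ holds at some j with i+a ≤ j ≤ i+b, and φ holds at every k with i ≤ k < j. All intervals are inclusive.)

2

Evaluate at each i in [0,4]:
  i=0: ✗ (fails at j=1)
  i=1: ✗ (fails at j=2)
  i=2: ✗ (fails at j=3)
  i=3: ✓ (all of [4,4])
  i=4: ✓ (all of [5,5])
Positions where it holds: {3, 4} → 2.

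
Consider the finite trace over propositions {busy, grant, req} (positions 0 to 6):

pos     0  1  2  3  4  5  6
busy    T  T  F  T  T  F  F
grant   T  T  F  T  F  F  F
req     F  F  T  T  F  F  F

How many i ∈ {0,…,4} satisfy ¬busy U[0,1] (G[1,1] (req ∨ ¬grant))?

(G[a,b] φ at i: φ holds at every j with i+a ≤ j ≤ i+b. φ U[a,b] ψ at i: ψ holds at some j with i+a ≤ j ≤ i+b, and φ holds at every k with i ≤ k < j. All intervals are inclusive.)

Evaluate at each i in [0,4]:
  i=0: ✗ (lhs fails at k=0 before rhs at j=1)
  i=1: ✓ (rhs at j=1)
  i=2: ✓ (rhs at j=2)
  i=3: ✓ (rhs at j=3)
  i=4: ✓ (rhs at j=4)
Positions where it holds: {1, 2, 3, 4} → 4.

4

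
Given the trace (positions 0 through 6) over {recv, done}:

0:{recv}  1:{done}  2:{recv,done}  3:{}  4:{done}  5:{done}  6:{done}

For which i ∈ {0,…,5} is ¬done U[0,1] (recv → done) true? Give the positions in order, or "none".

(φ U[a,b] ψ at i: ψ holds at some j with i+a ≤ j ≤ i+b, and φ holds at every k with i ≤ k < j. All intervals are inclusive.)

0, 1, 2, 3, 4, 5

Evaluate at each i in [0,5]:
  i=0: ✓ (rhs at j=1; lhs holds on [0,0])
  i=1: ✓ (rhs at j=1)
  i=2: ✓ (rhs at j=2)
  i=3: ✓ (rhs at j=3)
  i=4: ✓ (rhs at j=4)
  i=5: ✓ (rhs at j=5)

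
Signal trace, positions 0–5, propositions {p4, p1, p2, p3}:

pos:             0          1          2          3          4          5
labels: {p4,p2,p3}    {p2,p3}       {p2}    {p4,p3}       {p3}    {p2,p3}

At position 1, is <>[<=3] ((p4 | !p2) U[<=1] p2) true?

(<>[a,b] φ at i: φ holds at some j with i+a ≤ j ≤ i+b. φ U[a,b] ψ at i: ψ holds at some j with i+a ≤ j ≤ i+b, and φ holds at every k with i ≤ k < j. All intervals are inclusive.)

Yes

Check ((p4 | !p2) U[<=1] p2) at each j in [1,4]:
  j=1: holds
  j=2: holds
  j=3: fails
  j=4: holds
Found at j=1 → formula holds.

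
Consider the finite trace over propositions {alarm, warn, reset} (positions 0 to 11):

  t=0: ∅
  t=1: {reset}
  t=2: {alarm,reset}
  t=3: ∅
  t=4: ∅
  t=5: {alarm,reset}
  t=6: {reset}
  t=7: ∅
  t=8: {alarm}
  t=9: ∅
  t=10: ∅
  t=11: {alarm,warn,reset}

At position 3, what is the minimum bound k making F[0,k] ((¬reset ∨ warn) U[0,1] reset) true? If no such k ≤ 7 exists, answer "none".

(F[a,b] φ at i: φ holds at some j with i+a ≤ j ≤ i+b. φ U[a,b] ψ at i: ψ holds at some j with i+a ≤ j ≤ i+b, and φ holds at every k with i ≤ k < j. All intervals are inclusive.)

1

Scan j = 3,4,… for ((¬reset ∨ warn) U[0,1] reset):
  j=3: fails
  j=4: holds
First hit at j=4, so smallest k = 4-3 = 1.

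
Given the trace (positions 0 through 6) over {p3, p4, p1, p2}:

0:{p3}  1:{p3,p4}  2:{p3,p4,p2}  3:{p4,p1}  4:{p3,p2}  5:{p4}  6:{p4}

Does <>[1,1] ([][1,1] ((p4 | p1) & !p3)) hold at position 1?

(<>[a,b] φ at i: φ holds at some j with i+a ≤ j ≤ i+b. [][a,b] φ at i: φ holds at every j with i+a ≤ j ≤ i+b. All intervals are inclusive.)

True

Check [][1,1] ((p4 | p1) & !p3) at each j in [2,2]:
  j=2: holds on [3,3]
Found at j=2 → formula holds.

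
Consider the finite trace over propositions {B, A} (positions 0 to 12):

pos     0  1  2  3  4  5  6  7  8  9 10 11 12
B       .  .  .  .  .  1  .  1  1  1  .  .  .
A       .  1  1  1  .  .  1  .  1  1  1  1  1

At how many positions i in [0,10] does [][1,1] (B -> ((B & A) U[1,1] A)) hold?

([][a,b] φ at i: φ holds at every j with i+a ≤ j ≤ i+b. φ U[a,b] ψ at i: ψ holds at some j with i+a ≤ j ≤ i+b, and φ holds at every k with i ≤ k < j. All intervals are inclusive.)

9

Evaluate at each i in [0,10]:
  i=0: ✓ (all of [1,1])
  i=1: ✓ (all of [2,2])
  i=2: ✓ (all of [3,3])
  i=3: ✓ (all of [4,4])
  i=4: ✗ (fails at j=5)
  i=5: ✓ (all of [6,6])
  i=6: ✗ (fails at j=7)
  i=7: ✓ (all of [8,8])
  i=8: ✓ (all of [9,9])
  i=9: ✓ (all of [10,10])
  i=10: ✓ (all of [11,11])
Positions where it holds: {0, 1, 2, 3, 5, 7, 8, 9, 10} → 9.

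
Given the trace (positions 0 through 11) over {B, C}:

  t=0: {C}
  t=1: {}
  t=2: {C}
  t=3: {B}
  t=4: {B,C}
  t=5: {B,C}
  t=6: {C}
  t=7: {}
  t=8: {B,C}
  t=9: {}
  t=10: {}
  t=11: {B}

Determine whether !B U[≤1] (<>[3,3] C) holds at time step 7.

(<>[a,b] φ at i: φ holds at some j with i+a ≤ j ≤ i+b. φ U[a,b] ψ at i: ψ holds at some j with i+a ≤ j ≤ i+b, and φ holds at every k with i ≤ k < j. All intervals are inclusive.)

Need some j in [7,8] with <>[3,3] C, and !B at every k in [7,j-1].
  j=7: <>[3,3] C — fails (none in [10,10]).
  j=8: <>[3,3] C — fails (none in [11,11]).
No j in the window works → until fails.

Does not hold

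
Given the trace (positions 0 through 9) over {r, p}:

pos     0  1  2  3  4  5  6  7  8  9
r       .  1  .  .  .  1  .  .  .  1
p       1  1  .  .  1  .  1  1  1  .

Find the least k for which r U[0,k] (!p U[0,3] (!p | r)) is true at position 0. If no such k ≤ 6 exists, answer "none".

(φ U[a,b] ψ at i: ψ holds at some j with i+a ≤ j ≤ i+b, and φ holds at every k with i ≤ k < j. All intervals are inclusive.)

Need earliest j ≥ 0 with (!p U[0,3] (!p | r)), and r at every k in [0,j-1].
  j=0: rhs fails.
  j=1: rhs holds but lhs fails at k=0.
  j=2: rhs holds but lhs fails at k=0.
  j=3: rhs holds but lhs fails at k=0.
  j=4: rhs fails.
  j=5: rhs holds but lhs fails at k=0.
  j=6: rhs fails.
No witness within the range → none.

none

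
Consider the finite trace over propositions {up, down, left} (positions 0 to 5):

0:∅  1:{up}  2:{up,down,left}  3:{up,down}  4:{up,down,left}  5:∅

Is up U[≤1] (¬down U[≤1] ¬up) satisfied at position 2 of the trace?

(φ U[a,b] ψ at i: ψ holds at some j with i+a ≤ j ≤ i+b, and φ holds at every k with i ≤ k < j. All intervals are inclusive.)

Need some j in [2,3] with (¬down U[≤1] ¬up), and up at every k in [2,j-1].
  j=2: (¬down U[≤1] ¬up) — fails.
  j=3: (¬down U[≤1] ¬up) — fails.
No j in the window works → until fails.

No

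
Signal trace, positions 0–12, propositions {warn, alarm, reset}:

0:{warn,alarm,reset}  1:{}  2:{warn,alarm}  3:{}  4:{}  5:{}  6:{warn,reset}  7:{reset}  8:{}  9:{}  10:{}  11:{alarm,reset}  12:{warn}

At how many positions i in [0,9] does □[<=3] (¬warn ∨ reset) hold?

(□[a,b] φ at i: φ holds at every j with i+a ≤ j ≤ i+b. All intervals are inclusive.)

6

Evaluate at each i in [0,9]:
  i=0: ✗ (fails at j=2)
  i=1: ✗ (fails at j=2)
  i=2: ✗ (fails at j=2)
  i=3: ✓ (all of [3,6])
  i=4: ✓ (all of [4,7])
  i=5: ✓ (all of [5,8])
  i=6: ✓ (all of [6,9])
  i=7: ✓ (all of [7,10])
  i=8: ✓ (all of [8,11])
  i=9: ✗ (fails at j=12)
Positions where it holds: {3, 4, 5, 6, 7, 8} → 6.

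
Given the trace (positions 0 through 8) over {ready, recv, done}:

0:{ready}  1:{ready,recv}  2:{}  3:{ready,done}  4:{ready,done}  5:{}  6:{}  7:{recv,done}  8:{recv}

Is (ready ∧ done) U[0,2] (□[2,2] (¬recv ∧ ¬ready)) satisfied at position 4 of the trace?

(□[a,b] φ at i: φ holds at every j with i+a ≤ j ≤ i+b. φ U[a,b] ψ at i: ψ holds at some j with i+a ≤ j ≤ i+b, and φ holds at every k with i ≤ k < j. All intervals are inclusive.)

True

Need some j in [4,6] with □[2,2] (¬recv ∧ ¬ready), and (ready ∧ done) at every k in [4,j-1].
  j=4: □[2,2] (¬recv ∧ ¬ready) holds; no prefix to check → satisfied.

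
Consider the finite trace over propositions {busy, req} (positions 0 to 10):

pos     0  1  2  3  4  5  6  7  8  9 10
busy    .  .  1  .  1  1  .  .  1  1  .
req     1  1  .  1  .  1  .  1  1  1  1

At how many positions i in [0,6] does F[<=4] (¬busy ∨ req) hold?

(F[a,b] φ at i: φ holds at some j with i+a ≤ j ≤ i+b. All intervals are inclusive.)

Evaluate at each i in [0,6]:
  i=0: ✓ (witness j=0)
  i=1: ✓ (witness j=1)
  i=2: ✓ (witness j=3)
  i=3: ✓ (witness j=3)
  i=4: ✓ (witness j=5)
  i=5: ✓ (witness j=5)
  i=6: ✓ (witness j=6)
Positions where it holds: {0, 1, 2, 3, 4, 5, 6} → 7.

7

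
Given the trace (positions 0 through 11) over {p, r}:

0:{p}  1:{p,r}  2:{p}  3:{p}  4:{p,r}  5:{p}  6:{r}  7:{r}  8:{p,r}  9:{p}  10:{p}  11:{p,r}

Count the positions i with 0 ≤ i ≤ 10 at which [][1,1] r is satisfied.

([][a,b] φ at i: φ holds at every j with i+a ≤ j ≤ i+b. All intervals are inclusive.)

Evaluate at each i in [0,10]:
  i=0: ✓ (all of [1,1])
  i=1: ✗ (fails at j=2)
  i=2: ✗ (fails at j=3)
  i=3: ✓ (all of [4,4])
  i=4: ✗ (fails at j=5)
  i=5: ✓ (all of [6,6])
  i=6: ✓ (all of [7,7])
  i=7: ✓ (all of [8,8])
  i=8: ✗ (fails at j=9)
  i=9: ✗ (fails at j=10)
  i=10: ✓ (all of [11,11])
Positions where it holds: {0, 3, 5, 6, 7, 10} → 6.

6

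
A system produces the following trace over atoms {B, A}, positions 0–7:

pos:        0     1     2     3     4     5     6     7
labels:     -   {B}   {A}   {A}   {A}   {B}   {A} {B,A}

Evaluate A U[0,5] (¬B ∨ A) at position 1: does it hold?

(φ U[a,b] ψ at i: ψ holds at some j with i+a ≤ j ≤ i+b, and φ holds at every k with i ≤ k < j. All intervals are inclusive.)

False

Need some j in [1,6] with (¬B ∨ A), and A at every k in [1,j-1].
  j=1: (¬B ∨ A) false.
  j=2: (¬B ∨ A) holds, but A fails at k=1 → not this j.
  j=3: (¬B ∨ A) holds, but A fails at k=1 → not this j.
  j=4: (¬B ∨ A) holds, but A fails at k=1 → not this j.
  j=5: (¬B ∨ A) false.
  j=6: (¬B ∨ A) holds, but A fails at k=1 → not this j.
No j in the window works → until fails.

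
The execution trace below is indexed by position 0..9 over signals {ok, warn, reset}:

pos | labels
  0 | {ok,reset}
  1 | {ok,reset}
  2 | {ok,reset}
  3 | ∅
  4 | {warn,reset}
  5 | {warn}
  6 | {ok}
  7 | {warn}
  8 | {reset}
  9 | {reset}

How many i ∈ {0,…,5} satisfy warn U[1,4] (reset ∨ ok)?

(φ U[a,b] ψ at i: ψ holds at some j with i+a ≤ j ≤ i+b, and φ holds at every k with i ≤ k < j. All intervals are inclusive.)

Evaluate at each i in [0,5]:
  i=0: ✗ (lhs fails at k=0 before rhs at j=1)
  i=1: ✗ (lhs fails at k=1 before rhs at j=2)
  i=2: ✗ (lhs fails at k=2 before rhs at j=4)
  i=3: ✗ (lhs fails at k=3 before rhs at j=4)
  i=4: ✓ (rhs at j=6; lhs holds on [4,5])
  i=5: ✓ (rhs at j=6; lhs holds on [5,5])
Positions where it holds: {4, 5} → 2.

2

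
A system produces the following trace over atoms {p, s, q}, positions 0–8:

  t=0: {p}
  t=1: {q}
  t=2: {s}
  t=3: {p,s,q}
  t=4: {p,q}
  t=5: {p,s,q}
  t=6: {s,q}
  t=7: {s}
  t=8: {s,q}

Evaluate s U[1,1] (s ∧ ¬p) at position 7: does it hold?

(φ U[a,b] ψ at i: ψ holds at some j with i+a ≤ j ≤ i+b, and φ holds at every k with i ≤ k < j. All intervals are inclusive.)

Yes

Need some j in [8,8] with (s ∧ ¬p), and s at every k in [7,j-1].
  j=8: (s ∧ ¬p) holds; s holds at every k in [7,7] → satisfied.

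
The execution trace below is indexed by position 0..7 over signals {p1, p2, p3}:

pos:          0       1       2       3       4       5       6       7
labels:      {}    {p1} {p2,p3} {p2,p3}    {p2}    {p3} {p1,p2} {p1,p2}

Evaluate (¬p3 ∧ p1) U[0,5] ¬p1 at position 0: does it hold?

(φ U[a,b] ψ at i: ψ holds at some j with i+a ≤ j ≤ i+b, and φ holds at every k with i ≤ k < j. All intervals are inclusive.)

True

Need some j in [0,5] with ¬p1, and (¬p3 ∧ p1) at every k in [0,j-1].
  j=0: ¬p1 holds; no prefix to check → satisfied.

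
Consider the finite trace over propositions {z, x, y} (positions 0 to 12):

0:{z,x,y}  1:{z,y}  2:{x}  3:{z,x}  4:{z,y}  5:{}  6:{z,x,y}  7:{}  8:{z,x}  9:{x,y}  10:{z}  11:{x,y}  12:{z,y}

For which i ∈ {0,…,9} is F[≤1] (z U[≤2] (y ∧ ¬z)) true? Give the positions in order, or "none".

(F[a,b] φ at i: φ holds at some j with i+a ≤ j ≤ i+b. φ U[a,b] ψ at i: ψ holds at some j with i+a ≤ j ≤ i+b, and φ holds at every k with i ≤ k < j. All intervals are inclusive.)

Evaluate at each i in [0,9]:
  i=0: ✗ (none in [0,1])
  i=1: ✗ (none in [1,2])
  i=2: ✗ (none in [2,3])
  i=3: ✗ (none in [3,4])
  i=4: ✗ (none in [4,5])
  i=5: ✗ (none in [5,6])
  i=6: ✗ (none in [6,7])
  i=7: ✓ (witness j=8)
  i=8: ✓ (witness j=8)
  i=9: ✓ (witness j=9)

7, 8, 9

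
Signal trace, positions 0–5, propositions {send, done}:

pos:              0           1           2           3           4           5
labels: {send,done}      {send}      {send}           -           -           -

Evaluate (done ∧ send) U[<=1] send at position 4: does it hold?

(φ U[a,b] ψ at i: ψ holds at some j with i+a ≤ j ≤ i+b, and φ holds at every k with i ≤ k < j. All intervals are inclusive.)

Need some j in [4,5] with send, and (done ∧ send) at every k in [4,j-1].
  j=4: send false.
  j=5: send false.
No j in the window works → until fails.

False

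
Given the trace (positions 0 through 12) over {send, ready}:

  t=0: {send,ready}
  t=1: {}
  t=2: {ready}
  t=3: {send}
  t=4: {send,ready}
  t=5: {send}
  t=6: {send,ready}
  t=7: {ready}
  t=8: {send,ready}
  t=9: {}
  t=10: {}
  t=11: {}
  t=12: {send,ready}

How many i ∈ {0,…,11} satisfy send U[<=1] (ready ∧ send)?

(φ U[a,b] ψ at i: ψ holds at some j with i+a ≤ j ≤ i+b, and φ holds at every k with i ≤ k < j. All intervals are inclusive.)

Evaluate at each i in [0,11]:
  i=0: ✓ (rhs at j=0)
  i=1: ✗ (no rhs in [1,2])
  i=2: ✗ (no rhs in [2,3])
  i=3: ✓ (rhs at j=4; lhs holds on [3,3])
  i=4: ✓ (rhs at j=4)
  i=5: ✓ (rhs at j=6; lhs holds on [5,5])
  i=6: ✓ (rhs at j=6)
  i=7: ✗ (lhs fails at k=7 before rhs at j=8)
  i=8: ✓ (rhs at j=8)
  i=9: ✗ (no rhs in [9,10])
  i=10: ✗ (no rhs in [10,11])
  i=11: ✗ (lhs fails at k=11 before rhs at j=12)
Positions where it holds: {0, 3, 4, 5, 6, 8} → 6.

6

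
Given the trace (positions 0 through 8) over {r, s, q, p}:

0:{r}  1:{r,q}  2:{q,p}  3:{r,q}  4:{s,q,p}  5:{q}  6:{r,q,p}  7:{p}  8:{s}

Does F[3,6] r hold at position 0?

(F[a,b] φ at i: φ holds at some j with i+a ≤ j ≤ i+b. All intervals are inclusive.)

Yes

Check r at each j in [3,6]:
  j=3: true
  j=4: false
  j=5: false
  j=6: true
Found at j=3 → formula holds.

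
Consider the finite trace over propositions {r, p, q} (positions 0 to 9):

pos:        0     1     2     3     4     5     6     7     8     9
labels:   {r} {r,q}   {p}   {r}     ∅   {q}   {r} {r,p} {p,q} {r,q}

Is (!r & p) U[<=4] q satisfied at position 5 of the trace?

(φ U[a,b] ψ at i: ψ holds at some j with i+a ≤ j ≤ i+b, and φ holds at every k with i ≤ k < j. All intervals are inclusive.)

Need some j in [5,9] with q, and (!r & p) at every k in [5,j-1].
  j=5: q holds; no prefix to check → satisfied.

Yes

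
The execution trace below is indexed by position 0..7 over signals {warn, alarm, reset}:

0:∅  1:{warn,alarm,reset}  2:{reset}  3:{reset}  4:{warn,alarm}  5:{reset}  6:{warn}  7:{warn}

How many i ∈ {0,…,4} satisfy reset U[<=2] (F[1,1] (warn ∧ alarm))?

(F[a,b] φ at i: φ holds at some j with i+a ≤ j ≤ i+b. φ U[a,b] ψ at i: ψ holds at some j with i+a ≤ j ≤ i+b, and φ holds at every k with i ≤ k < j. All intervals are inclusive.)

4

Evaluate at each i in [0,4]:
  i=0: ✓ (rhs at j=0)
  i=1: ✓ (rhs at j=3; lhs holds on [1,2])
  i=2: ✓ (rhs at j=3; lhs holds on [2,2])
  i=3: ✓ (rhs at j=3)
  i=4: ✗ (no rhs in [4,6])
Positions where it holds: {0, 1, 2, 3} → 4.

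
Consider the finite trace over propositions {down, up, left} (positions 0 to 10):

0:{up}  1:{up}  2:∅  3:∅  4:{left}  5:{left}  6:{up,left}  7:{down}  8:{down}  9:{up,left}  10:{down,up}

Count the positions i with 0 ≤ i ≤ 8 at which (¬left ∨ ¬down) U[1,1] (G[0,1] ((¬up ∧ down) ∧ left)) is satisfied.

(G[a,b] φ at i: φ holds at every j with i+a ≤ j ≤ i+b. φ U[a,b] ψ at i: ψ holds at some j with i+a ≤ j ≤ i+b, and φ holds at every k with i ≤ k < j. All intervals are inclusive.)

Evaluate at each i in [0,8]:
  i=0: ✗ (no rhs in [1,1])
  i=1: ✗ (no rhs in [2,2])
  i=2: ✗ (no rhs in [3,3])
  i=3: ✗ (no rhs in [4,4])
  i=4: ✗ (no rhs in [5,5])
  i=5: ✗ (no rhs in [6,6])
  i=6: ✗ (no rhs in [7,7])
  i=7: ✗ (no rhs in [8,8])
  i=8: ✗ (no rhs in [9,9])
Positions where it holds: {} → 0.

0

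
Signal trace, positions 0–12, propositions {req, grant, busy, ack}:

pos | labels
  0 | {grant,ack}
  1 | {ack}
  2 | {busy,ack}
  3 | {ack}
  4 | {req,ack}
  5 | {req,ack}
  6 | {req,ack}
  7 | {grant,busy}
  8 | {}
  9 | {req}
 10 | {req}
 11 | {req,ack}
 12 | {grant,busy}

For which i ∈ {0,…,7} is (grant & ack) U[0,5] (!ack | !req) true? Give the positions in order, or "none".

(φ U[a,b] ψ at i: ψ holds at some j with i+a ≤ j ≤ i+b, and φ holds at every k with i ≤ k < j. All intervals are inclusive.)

0, 1, 2, 3, 7

Evaluate at each i in [0,7]:
  i=0: ✓ (rhs at j=0)
  i=1: ✓ (rhs at j=1)
  i=2: ✓ (rhs at j=2)
  i=3: ✓ (rhs at j=3)
  i=4: ✗ (lhs fails at k=4 before rhs at j=7)
  i=5: ✗ (lhs fails at k=5 before rhs at j=7)
  i=6: ✗ (lhs fails at k=6 before rhs at j=7)
  i=7: ✓ (rhs at j=7)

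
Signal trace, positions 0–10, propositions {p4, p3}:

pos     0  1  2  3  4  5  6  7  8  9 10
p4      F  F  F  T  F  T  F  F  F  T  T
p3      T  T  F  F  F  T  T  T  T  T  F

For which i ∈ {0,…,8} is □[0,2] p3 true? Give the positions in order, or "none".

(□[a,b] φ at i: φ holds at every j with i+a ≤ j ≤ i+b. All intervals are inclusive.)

5, 6, 7

Evaluate at each i in [0,8]:
  i=0: ✗ (fails at j=2)
  i=1: ✗ (fails at j=2)
  i=2: ✗ (fails at j=2)
  i=3: ✗ (fails at j=3)
  i=4: ✗ (fails at j=4)
  i=5: ✓ (all of [5,7])
  i=6: ✓ (all of [6,8])
  i=7: ✓ (all of [7,9])
  i=8: ✗ (fails at j=10)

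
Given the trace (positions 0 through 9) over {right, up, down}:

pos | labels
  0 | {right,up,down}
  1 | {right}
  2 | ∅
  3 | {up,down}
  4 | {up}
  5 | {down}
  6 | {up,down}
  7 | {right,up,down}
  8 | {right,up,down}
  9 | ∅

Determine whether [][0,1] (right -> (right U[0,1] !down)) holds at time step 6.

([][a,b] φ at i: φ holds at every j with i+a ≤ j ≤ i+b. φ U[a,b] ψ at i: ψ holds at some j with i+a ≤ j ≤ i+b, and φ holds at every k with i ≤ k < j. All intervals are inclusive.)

Check (right -> (right U[0,1] !down)) at every j in [6,7]:
  j=6: antecedent false → ✓
  j=7: antecedent true; consequent fails → ✗
Fails at j=7 → formula fails.

False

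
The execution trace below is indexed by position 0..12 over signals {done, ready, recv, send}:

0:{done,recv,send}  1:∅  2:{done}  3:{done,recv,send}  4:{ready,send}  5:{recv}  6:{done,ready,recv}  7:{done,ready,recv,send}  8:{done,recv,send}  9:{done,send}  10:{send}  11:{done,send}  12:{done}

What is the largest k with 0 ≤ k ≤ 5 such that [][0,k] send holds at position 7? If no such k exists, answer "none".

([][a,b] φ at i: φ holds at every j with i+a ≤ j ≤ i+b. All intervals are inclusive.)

send must hold from j=7 onward; find where it first fails.
  j=7: holds
  j=8: holds
  j=9: holds
  j=10: holds
  j=11: holds
  j=12: fails
Holds on [7,11], so largest k = 4.

4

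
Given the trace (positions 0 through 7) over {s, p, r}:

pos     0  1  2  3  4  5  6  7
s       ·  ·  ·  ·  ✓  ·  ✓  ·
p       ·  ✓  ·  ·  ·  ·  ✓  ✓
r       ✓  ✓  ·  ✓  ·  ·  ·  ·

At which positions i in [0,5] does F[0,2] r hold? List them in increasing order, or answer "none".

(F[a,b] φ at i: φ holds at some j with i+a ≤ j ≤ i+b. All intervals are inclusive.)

Evaluate at each i in [0,5]:
  i=0: ✓ (witness j=0)
  i=1: ✓ (witness j=1)
  i=2: ✓ (witness j=3)
  i=3: ✓ (witness j=3)
  i=4: ✗ (none in [4,6])
  i=5: ✗ (none in [5,7])

0, 1, 2, 3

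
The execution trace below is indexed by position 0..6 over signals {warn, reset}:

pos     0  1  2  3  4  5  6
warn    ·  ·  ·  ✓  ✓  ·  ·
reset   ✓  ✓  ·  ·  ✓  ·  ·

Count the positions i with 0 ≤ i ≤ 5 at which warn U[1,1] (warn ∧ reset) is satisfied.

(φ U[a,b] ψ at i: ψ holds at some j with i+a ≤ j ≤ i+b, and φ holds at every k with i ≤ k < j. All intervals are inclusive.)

1

Evaluate at each i in [0,5]:
  i=0: ✗ (no rhs in [1,1])
  i=1: ✗ (no rhs in [2,2])
  i=2: ✗ (no rhs in [3,3])
  i=3: ✓ (rhs at j=4; lhs holds on [3,3])
  i=4: ✗ (no rhs in [5,5])
  i=5: ✗ (no rhs in [6,6])
Positions where it holds: {3} → 1.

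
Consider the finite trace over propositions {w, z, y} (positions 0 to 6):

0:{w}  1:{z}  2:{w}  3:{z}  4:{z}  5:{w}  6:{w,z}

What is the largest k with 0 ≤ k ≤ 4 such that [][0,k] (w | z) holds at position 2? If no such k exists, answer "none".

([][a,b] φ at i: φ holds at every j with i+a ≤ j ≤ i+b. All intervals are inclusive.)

(w | z) must hold from j=2 onward; find where it first fails.
  j=2: holds
  j=3: holds
  j=4: holds
  j=5: holds
  j=6: holds
Holds through j=6; largest k = 4.

4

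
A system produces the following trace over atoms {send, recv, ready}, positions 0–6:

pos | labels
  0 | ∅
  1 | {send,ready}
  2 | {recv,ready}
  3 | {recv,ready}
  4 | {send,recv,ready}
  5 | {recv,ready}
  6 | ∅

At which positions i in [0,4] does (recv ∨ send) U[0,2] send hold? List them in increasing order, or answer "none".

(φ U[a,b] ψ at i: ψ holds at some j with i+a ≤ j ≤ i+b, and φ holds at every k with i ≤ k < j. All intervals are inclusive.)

Evaluate at each i in [0,4]:
  i=0: ✗ (lhs fails at k=0 before rhs at j=1)
  i=1: ✓ (rhs at j=1)
  i=2: ✓ (rhs at j=4; lhs holds on [2,3])
  i=3: ✓ (rhs at j=4; lhs holds on [3,3])
  i=4: ✓ (rhs at j=4)

1, 2, 3, 4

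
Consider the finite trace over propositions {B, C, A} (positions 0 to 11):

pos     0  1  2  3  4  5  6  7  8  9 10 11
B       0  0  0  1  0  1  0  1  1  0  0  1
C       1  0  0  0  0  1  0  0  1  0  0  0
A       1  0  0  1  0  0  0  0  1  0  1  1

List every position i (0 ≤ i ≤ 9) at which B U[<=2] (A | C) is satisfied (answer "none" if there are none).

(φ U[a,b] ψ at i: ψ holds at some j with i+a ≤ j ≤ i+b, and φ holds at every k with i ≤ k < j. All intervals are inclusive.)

Evaluate at each i in [0,9]:
  i=0: ✓ (rhs at j=0)
  i=1: ✗ (lhs fails at k=1 before rhs at j=3)
  i=2: ✗ (lhs fails at k=2 before rhs at j=3)
  i=3: ✓ (rhs at j=3)
  i=4: ✗ (lhs fails at k=4 before rhs at j=5)
  i=5: ✓ (rhs at j=5)
  i=6: ✗ (lhs fails at k=6 before rhs at j=8)
  i=7: ✓ (rhs at j=8; lhs holds on [7,7])
  i=8: ✓ (rhs at j=8)
  i=9: ✗ (lhs fails at k=9 before rhs at j=10)

0, 3, 5, 7, 8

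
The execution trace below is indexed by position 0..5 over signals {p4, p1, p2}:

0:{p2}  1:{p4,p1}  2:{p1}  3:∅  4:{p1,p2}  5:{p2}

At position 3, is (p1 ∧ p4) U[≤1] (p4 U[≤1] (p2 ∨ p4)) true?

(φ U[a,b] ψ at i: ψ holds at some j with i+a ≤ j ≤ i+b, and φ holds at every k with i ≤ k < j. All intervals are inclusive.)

Need some j in [3,4] with (p4 U[≤1] (p2 ∨ p4)), and (p1 ∧ p4) at every k in [3,j-1].
  j=3: (p4 U[≤1] (p2 ∨ p4)) — fails.
  j=4: (p4 U[≤1] (p2 ∨ p4)) holds, but (p1 ∧ p4) fails at k=3 → not this j.
No j in the window works → until fails.

No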